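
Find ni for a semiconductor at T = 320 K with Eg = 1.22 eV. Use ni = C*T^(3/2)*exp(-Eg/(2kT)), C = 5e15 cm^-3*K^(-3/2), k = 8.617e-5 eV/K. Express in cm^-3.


Step 1: Compute kT = 8.617e-5 * 320 = 0.0275744 eV
Step 2: Exponent = -Eg/(2kT) = -1.22/(2*0.0275744) = -22.12197
Step 3: T^(3/2) = 320^1.5 = 5724.33
Step 4: ni = 5e15 * 5724.33 * exp(-22.12197) = 7.07e+09 cm^-3

7.07e+09


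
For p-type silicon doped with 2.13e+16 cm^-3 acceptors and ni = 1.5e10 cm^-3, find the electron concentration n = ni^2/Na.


Step 1: Majority hole concentration p ≈ Na = 2.13e+16 cm^-3
Step 2: n = ni^2 / Na = (1.5e10)^2 / 2.13e+16
Step 3: n = 1.06e+04 cm^-3

1.06e+04


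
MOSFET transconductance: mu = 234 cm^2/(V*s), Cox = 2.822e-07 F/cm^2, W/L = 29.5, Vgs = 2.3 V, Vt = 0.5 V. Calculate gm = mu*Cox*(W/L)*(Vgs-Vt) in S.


Step 1: Vov = Vgs - Vt = 2.3 - 0.5 = 1.8 V
Step 2: gm = mu * Cox * (W/L) * Vov
Step 3: gm = 234 * 2.822e-07 * 29.5 * 1.8 = 3.51e-03 S

3.51e-03


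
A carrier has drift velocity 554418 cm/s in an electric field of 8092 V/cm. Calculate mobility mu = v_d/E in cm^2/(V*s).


Step 1: mu = v_d / E
Step 2: mu = 554418 / 8092
Step 3: mu = 68.51 cm^2/(V*s)

68.51


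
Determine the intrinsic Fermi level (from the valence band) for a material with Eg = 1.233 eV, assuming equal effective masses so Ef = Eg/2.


Step 1: For an intrinsic semiconductor, the Fermi level sits at midgap.
Step 2: Ef = Eg / 2 = 1.233 / 2 = 0.6165 eV

0.6165


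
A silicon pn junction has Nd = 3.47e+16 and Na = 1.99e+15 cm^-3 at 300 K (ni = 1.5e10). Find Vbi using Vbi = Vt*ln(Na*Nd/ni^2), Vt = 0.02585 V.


Step 1: Compute Na*Nd/ni^2 = 1.99e+15 * 3.47e+16 / (1.5e10)^2 = 3.0690e+11
Step 2: ln(3.0690e+11) = 26.4498
Step 3: Vbi = 0.02585 * 26.4498 = 0.684 V

0.684


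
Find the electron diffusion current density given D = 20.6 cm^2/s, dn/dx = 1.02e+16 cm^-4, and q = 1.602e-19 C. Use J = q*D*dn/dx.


Step 1: J = q * D * (dn/dx)
Step 2: J = 1.602e-19 * 20.6 * 1.02e+16
Step 3: J = 3.37e-02 A/cm^2

3.37e-02


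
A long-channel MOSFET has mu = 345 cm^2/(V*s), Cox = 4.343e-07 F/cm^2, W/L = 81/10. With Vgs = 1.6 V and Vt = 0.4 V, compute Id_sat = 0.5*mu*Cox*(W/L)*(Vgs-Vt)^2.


Step 1: Overdrive voltage Vov = Vgs - Vt = 1.6 - 0.4 = 1.2 V
Step 2: W/L = 81/10 = 8.1
Step 3: Id = 0.5 * 345 * 4.343e-07 * 8.1 * 1.2^2
Step 4: Id = 8.74e-04 A

8.74e-04


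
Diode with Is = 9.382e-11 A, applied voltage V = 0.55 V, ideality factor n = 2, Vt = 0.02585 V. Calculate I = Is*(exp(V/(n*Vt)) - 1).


Step 1: V/(n*Vt) = 0.55/(2*0.02585) = 10.6383
Step 2: exp(10.6383) = 4.1702e+04
Step 3: I = 9.382e-11 * (4.1702e+04 - 1) = 3.91e-06 A

3.91e-06


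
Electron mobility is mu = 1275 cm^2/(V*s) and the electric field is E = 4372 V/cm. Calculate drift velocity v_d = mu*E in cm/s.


Step 1: v_d = mu * E
Step 2: v_d = 1275 * 4372 = 5574300
Step 3: v_d = 5.57e+06 cm/s

5.57e+06


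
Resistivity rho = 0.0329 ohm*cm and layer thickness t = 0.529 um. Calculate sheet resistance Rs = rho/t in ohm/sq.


Step 1: Convert thickness to cm: t = 0.529 um = 5.2900e-05 cm
Step 2: Rs = rho / t = 0.0329 / 5.2900e-05
Step 3: Rs = 621.9 ohm/sq

621.9


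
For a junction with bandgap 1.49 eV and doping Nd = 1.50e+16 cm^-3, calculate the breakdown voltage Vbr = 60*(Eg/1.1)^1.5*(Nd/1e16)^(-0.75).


Step 1: Eg/1.1 = 1.49/1.1 = 1.354545
Step 2: (Eg/1.1)^1.5 = 1.354545^1.5 = 1.576486
Step 3: (Nd/1e16)^(-0.75) = (1.5)^(-0.75) = 0.737788
Step 4: Vbr = 60 * 1.576486 * 0.737788 = 69.8 V

69.8


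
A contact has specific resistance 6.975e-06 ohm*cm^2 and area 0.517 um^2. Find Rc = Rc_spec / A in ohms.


Step 1: Convert area to cm^2: 0.517 um^2 = 5.1700e-09 cm^2
Step 2: Rc = Rc_spec / A = 6.975e-06 / 5.1700e-09
Step 3: Rc = 1.35e+03 ohms

1.35e+03


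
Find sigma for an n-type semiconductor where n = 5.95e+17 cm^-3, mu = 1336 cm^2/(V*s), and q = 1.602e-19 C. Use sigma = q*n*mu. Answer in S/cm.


Step 1: sigma = q * n * mu
Step 2: sigma = 1.602e-19 * 5.95e+17 * 1336
Step 3: sigma = 1.273e+02 S/cm

1.273e+02


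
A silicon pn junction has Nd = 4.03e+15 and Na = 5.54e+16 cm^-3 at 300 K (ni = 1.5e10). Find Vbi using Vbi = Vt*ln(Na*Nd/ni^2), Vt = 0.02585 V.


Step 1: Compute Na*Nd/ni^2 = 5.54e+16 * 4.03e+15 / (1.5e10)^2 = 9.9228e+11
Step 2: ln(9.9228e+11) = 27.6233
Step 3: Vbi = 0.02585 * 27.6233 = 0.714 V

0.714


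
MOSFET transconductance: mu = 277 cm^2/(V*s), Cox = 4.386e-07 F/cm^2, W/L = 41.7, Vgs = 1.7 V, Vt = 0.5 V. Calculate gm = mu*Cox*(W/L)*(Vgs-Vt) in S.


Step 1: Vov = Vgs - Vt = 1.7 - 0.5 = 1.2 V
Step 2: gm = mu * Cox * (W/L) * Vov
Step 3: gm = 277 * 4.386e-07 * 41.7 * 1.2 = 6.08e-03 S

6.08e-03


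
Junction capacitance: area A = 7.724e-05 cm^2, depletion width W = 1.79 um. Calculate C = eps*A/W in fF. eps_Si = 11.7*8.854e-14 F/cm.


Step 1: eps_Si = 11.7 * 8.854e-14 = 1.035918e-12 F/cm
Step 2: W in cm = 1.79 * 1e-4 = 1.79e-04 cm
Step 3: C = 1.035918e-12 * 7.724e-05 / 1.79e-04 = 4.470073e-13 F
Step 4: C = 447.01 fF

447.01


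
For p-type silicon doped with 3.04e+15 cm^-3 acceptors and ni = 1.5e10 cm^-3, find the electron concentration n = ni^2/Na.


Step 1: Majority hole concentration p ≈ Na = 3.04e+15 cm^-3
Step 2: n = ni^2 / Na = (1.5e10)^2 / 3.04e+15
Step 3: n = 7.40e+04 cm^-3

7.40e+04


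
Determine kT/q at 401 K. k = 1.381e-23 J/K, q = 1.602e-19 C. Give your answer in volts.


Step 1: kT = 1.381e-23 * 401 = 5.53781e-21 J
Step 2: Vt = kT/q = 5.53781e-21 / 1.602e-19
Step 3: Vt = 0.03457 V

0.03457


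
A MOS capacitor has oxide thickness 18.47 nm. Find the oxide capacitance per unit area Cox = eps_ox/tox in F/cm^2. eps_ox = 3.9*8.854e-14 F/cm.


Step 1: eps_ox = 3.9 * 8.854e-14 = 3.45306e-13 F/cm
Step 2: tox in cm = 18.47 nm * 1e-7 = 1.8470e-06 cm
Step 3: Cox = 3.45306e-13 / 1.8470e-06 = 1.87e-07 F/cm^2

1.87e-07


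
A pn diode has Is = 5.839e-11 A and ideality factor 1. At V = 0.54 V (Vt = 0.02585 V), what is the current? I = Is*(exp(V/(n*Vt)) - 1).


Step 1: V/(n*Vt) = 0.54/(1*0.02585) = 20.8897
Step 2: exp(20.8897) = 1.1811e+09
Step 3: I = 5.839e-11 * (1.1811e+09 - 1) = 6.90e-02 A

6.90e-02


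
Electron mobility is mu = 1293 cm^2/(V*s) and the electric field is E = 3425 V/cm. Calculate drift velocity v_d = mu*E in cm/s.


Step 1: v_d = mu * E
Step 2: v_d = 1293 * 3425 = 4428525
Step 3: v_d = 4.43e+06 cm/s

4.43e+06


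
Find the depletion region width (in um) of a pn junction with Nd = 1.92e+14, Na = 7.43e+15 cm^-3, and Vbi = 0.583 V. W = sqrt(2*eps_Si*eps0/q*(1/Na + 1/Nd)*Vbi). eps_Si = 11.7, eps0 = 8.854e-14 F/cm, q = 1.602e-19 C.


Step 1: 1/Na + 1/Nd = 1/7.43e+15 + 1/1.92e+14 = 5.34292e-15
Step 2: 2*eps*eps0/q = 2*11.7*8.854e-14/1.602e-19 = 1.293281e+07
Step 3: W^2 = 1.293281e+07 * 5.34292e-15 * 0.583 = 4.02847e-08
Step 4: W = sqrt(4.02847e-08) = 2.007e-04 cm = 2.007 um

2.007


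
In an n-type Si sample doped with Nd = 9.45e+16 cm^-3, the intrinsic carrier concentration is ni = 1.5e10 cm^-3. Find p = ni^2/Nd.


Step 1: Since Nd >> ni, n ≈ Nd = 9.45e+16 cm^-3
Step 2: p = ni^2 / n = (1.5e10)^2 / 9.45e+16
Step 3: p = 2.25e20 / 9.45e+16 = 2.38e+03 cm^-3

2.38e+03


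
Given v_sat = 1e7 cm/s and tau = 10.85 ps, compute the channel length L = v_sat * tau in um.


Step 1: tau in seconds = 10.85 ps * 1e-12 = 1.0850e-11 s
Step 2: L = v_sat * tau = 1e7 * 1.0850e-11 = 1.0850e-04 cm
Step 3: L in um = 1.0850e-04 * 1e4 = 1.085 um

1.085


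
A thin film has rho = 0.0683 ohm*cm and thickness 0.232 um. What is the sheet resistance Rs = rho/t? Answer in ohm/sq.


Step 1: Convert thickness to cm: t = 0.232 um = 2.3200e-05 cm
Step 2: Rs = rho / t = 0.0683 / 2.3200e-05
Step 3: Rs = 2944.0 ohm/sq

2944.0


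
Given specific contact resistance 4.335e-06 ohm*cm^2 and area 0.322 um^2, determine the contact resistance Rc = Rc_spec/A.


Step 1: Convert area to cm^2: 0.322 um^2 = 3.2200e-09 cm^2
Step 2: Rc = Rc_spec / A = 4.335e-06 / 3.2200e-09
Step 3: Rc = 1.35e+03 ohms

1.35e+03


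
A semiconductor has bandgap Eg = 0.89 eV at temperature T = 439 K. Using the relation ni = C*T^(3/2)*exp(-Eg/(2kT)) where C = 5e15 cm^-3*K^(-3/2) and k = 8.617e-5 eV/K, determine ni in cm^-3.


Step 1: Compute kT = 8.617e-5 * 439 = 0.03782863 eV
Step 2: Exponent = -Eg/(2kT) = -0.89/(2*0.03782863) = -11.76358
Step 3: T^(3/2) = 439^1.5 = 9198.07
Step 4: ni = 5e15 * 9198.07 * exp(-11.76358) = 3.58e+14 cm^-3

3.58e+14


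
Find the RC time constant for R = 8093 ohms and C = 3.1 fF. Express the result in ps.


Step 1: tau = R * C
Step 2: tau = 8093 * 3.1 fF = 8093 * 3.1e-15 F
Step 3: tau = 2.50883e-11 s = 25.0883 ps

25.0883


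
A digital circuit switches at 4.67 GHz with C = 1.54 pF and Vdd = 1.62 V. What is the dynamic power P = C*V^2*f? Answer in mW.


Step 1: V^2 = 1.62^2 = 2.6244 V^2
Step 2: P = C*V^2*f = 1.54e-12 F * 2.6244 * 4.67e9 Hz
Step 3: P = 1.887415992e-02 W
Step 4: P = 18.874 mW

18.874


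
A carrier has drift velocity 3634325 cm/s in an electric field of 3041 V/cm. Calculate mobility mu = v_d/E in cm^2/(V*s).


Step 1: mu = v_d / E
Step 2: mu = 3634325 / 3041
Step 3: mu = 1195.11 cm^2/(V*s)

1195.11


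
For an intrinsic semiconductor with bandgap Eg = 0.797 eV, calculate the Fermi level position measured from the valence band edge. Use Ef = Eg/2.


Step 1: For an intrinsic semiconductor, the Fermi level sits at midgap.
Step 2: Ef = Eg / 2 = 0.797 / 2 = 0.3985 eV

0.3985


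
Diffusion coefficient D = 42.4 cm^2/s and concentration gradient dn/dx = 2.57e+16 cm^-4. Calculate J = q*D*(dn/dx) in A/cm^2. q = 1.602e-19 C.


Step 1: J = q * D * (dn/dx)
Step 2: J = 1.602e-19 * 42.4 * 2.57e+16
Step 3: J = 1.75e-01 A/cm^2

1.75e-01


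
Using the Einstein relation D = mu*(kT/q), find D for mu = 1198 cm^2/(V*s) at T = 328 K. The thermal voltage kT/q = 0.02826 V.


Step 1: D = mu * (kT/q)
Step 2: D = 1198 * 0.02826
Step 3: D = 33.86 cm^2/s

33.86


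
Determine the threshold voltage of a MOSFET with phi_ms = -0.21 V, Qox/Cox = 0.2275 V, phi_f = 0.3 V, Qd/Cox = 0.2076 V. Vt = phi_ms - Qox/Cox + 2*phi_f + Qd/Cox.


Step 1: Vt = phi_ms - Qox/Cox + 2*phi_f + Qd/Cox
Step 2: Vt = -0.21 - 0.2275 + 2*0.3 + 0.2076
Step 3: Vt = -0.21 - 0.2275 + 0.6 + 0.2076
Step 4: Vt = 0.3701 V

0.3701


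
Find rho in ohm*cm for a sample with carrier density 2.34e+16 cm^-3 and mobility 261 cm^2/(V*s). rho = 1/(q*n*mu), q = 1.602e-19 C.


Step 1: sigma = q * n * mu = 1.602e-19 * 2.34e+16 * 261 = 9.78405e-01 S/cm
Step 2: rho = 1 / sigma = 1 / 9.78405e-01 = 1.022 ohm*cm

1.022


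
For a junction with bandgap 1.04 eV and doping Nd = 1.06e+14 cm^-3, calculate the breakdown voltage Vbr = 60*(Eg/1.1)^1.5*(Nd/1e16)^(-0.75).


Step 1: Eg/1.1 = 1.04/1.1 = 0.945455
Step 2: (Eg/1.1)^1.5 = 0.945455^1.5 = 0.919309
Step 3: (Nd/1e16)^(-0.75) = (0.0106)^(-0.75) = 30.270570
Step 4: Vbr = 60 * 0.919309 * 30.270570 = 1669.7 V

1669.7


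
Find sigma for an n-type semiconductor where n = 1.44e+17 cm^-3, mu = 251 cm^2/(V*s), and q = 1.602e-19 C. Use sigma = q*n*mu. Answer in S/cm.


Step 1: sigma = q * n * mu
Step 2: sigma = 1.602e-19 * 1.44e+17 * 251
Step 3: sigma = 5.790e+00 S/cm

5.790e+00


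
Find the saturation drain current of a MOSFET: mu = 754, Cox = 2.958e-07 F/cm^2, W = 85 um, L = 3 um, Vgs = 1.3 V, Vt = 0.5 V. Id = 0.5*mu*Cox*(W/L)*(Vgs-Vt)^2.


Step 1: Overdrive voltage Vov = Vgs - Vt = 1.3 - 0.5 = 0.8 V
Step 2: W/L = 85/3 = 28.3333
Step 3: Id = 0.5 * 754 * 2.958e-07 * 28.3333 * 0.8^2
Step 4: Id = 2.02e-03 A

2.02e-03


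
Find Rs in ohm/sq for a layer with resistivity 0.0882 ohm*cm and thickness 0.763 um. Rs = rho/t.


Step 1: Convert thickness to cm: t = 0.763 um = 7.6300e-05 cm
Step 2: Rs = rho / t = 0.0882 / 7.6300e-05
Step 3: Rs = 1156.0 ohm/sq

1156.0


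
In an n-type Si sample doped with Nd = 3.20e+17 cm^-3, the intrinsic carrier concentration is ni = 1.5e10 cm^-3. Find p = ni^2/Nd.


Step 1: Since Nd >> ni, n ≈ Nd = 3.20e+17 cm^-3
Step 2: p = ni^2 / n = (1.5e10)^2 / 3.20e+17
Step 3: p = 2.25e20 / 3.20e+17 = 7.03e+02 cm^-3

7.03e+02


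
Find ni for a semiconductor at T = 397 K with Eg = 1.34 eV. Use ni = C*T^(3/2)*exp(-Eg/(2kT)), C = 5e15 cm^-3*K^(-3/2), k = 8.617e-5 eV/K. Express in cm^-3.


Step 1: Compute kT = 8.617e-5 * 397 = 0.03420949 eV
Step 2: Exponent = -Eg/(2kT) = -1.34/(2*0.03420949) = -19.58521
Step 3: T^(3/2) = 397^1.5 = 7910.17
Step 4: ni = 5e15 * 7910.17 * exp(-19.58521) = 1.23e+11 cm^-3

1.23e+11


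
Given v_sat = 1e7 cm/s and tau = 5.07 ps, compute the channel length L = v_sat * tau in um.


Step 1: tau in seconds = 5.07 ps * 1e-12 = 5.0700e-12 s
Step 2: L = v_sat * tau = 1e7 * 5.0700e-12 = 5.0700e-05 cm
Step 3: L in um = 5.0700e-05 * 1e4 = 0.507 um

0.507


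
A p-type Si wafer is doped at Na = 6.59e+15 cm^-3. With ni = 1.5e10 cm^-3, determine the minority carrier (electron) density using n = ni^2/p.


Step 1: Majority hole concentration p ≈ Na = 6.59e+15 cm^-3
Step 2: n = ni^2 / Na = (1.5e10)^2 / 6.59e+15
Step 3: n = 3.41e+04 cm^-3

3.41e+04


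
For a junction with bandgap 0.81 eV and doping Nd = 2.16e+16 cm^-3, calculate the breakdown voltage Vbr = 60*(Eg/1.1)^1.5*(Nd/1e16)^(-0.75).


Step 1: Eg/1.1 = 0.81/1.1 = 0.736364
Step 2: (Eg/1.1)^1.5 = 0.736364^1.5 = 0.631886
Step 3: (Nd/1e16)^(-0.75) = (2.16)^(-0.75) = 0.561254
Step 4: Vbr = 60 * 0.631886 * 0.561254 = 21.3 V

21.3


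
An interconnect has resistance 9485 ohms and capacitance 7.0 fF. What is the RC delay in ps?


Step 1: tau = R * C
Step 2: tau = 9485 * 7.0 fF = 9485 * 7.0e-15 F
Step 3: tau = 6.6395e-11 s = 66.395 ps

66.395


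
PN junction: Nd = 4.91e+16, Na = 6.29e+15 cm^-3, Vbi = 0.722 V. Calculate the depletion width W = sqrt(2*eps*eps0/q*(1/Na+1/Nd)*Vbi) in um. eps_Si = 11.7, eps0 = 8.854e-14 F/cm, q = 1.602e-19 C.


Step 1: 1/Na + 1/Nd = 1/6.29e+15 + 1/4.91e+16 = 1.79349e-16
Step 2: 2*eps*eps0/q = 2*11.7*8.854e-14/1.602e-19 = 1.293281e+07
Step 3: W^2 = 1.293281e+07 * 1.79349e-16 * 0.722 = 1.67467e-09
Step 4: W = sqrt(1.67467e-09) = 4.092e-05 cm = 0.4092 um

0.4092


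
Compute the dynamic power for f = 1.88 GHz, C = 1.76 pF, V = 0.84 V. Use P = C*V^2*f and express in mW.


Step 1: V^2 = 0.84^2 = 0.7056 V^2
Step 2: P = C*V^2*f = 1.76e-12 F * 0.7056 * 1.88e9 Hz
Step 3: P = 2.33468928e-03 W
Step 4: P = 2.335 mW

2.335


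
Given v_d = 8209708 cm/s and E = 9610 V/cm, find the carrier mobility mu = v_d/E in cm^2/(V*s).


Step 1: mu = v_d / E
Step 2: mu = 8209708 / 9610
Step 3: mu = 854.29 cm^2/(V*s)

854.29


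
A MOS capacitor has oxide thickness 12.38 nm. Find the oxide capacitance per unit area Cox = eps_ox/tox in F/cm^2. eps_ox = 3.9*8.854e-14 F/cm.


Step 1: eps_ox = 3.9 * 8.854e-14 = 3.45306e-13 F/cm
Step 2: tox in cm = 12.38 nm * 1e-7 = 1.2380e-06 cm
Step 3: Cox = 3.45306e-13 / 1.2380e-06 = 2.79e-07 F/cm^2

2.79e-07


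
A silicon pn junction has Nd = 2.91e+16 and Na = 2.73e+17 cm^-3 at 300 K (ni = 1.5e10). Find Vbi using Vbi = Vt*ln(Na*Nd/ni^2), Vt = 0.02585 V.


Step 1: Compute Na*Nd/ni^2 = 2.73e+17 * 2.91e+16 / (1.5e10)^2 = 3.5308e+13
Step 2: ln(3.5308e+13) = 31.1951
Step 3: Vbi = 0.02585 * 31.1951 = 0.806 V

0.806


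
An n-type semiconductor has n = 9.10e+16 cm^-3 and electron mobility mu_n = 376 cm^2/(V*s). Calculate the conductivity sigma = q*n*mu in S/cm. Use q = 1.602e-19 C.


Step 1: sigma = q * n * mu
Step 2: sigma = 1.602e-19 * 9.10e+16 * 376
Step 3: sigma = 5.481e+00 S/cm

5.481e+00


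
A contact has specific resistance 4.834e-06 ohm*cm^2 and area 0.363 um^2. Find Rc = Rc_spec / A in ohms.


Step 1: Convert area to cm^2: 0.363 um^2 = 3.6300e-09 cm^2
Step 2: Rc = Rc_spec / A = 4.834e-06 / 3.6300e-09
Step 3: Rc = 1.33e+03 ohms

1.33e+03


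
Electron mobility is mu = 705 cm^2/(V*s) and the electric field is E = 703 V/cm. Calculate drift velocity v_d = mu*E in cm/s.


Step 1: v_d = mu * E
Step 2: v_d = 705 * 703 = 495615
Step 3: v_d = 4.96e+05 cm/s

4.96e+05


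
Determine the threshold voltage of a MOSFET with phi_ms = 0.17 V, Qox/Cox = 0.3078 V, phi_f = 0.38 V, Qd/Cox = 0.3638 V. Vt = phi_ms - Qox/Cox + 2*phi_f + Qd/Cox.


Step 1: Vt = phi_ms - Qox/Cox + 2*phi_f + Qd/Cox
Step 2: Vt = 0.17 - 0.3078 + 2*0.38 + 0.3638
Step 3: Vt = 0.17 - 0.3078 + 0.76 + 0.3638
Step 4: Vt = 0.986 V

0.986


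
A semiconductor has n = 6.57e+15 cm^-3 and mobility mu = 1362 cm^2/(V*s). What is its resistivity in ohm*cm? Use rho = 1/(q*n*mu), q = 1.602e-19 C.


Step 1: sigma = q * n * mu = 1.602e-19 * 6.57e+15 * 1362 = 1.43352e+00 S/cm
Step 2: rho = 1 / sigma = 1 / 1.43352e+00 = 0.6976 ohm*cm

0.6976


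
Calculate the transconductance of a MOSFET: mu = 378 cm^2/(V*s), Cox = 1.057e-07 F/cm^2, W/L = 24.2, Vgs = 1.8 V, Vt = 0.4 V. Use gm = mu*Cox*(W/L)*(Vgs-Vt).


Step 1: Vov = Vgs - Vt = 1.8 - 0.4 = 1.4 V
Step 2: gm = mu * Cox * (W/L) * Vov
Step 3: gm = 378 * 1.057e-07 * 24.2 * 1.4 = 1.35e-03 S

1.35e-03


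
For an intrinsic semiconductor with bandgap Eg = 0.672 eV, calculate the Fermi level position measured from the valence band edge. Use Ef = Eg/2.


Step 1: For an intrinsic semiconductor, the Fermi level sits at midgap.
Step 2: Ef = Eg / 2 = 0.672 / 2 = 0.336 eV

0.336


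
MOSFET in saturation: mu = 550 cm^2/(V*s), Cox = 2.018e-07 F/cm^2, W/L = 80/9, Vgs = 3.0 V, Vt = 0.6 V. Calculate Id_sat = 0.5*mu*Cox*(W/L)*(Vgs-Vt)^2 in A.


Step 1: Overdrive voltage Vov = Vgs - Vt = 3.0 - 0.6 = 2.4 V
Step 2: W/L = 80/9 = 8.88889
Step 3: Id = 0.5 * 550 * 2.018e-07 * 8.88889 * 2.4^2
Step 4: Id = 2.84e-03 A

2.84e-03


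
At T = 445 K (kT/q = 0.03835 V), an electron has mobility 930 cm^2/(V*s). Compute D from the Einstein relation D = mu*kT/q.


Step 1: D = mu * (kT/q)
Step 2: D = 930 * 0.03835
Step 3: D = 35.67 cm^2/s

35.67


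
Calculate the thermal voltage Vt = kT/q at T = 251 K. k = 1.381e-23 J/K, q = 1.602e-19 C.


Step 1: kT = 1.381e-23 * 251 = 3.46631e-21 J
Step 2: Vt = kT/q = 3.46631e-21 / 1.602e-19
Step 3: Vt = 0.02164 V

0.02164


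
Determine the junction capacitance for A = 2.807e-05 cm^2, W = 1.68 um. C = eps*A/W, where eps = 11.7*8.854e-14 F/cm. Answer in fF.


Step 1: eps_Si = 11.7 * 8.854e-14 = 1.035918e-12 F/cm
Step 2: W in cm = 1.68 * 1e-4 = 1.68e-04 cm
Step 3: C = 1.035918e-12 * 2.807e-05 / 1.68e-04 = 1.730846e-13 F
Step 4: C = 173.08 fF

173.08


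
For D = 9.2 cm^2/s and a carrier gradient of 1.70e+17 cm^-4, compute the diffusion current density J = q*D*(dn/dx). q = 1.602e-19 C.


Step 1: J = q * D * (dn/dx)
Step 2: J = 1.602e-19 * 9.2 * 1.70e+17
Step 3: J = 2.51e-01 A/cm^2

2.51e-01


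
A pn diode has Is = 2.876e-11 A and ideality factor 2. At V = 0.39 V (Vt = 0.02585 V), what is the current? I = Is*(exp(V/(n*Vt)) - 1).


Step 1: V/(n*Vt) = 0.39/(2*0.02585) = 7.5435
Step 2: exp(7.5435) = 1.8884e+03
Step 3: I = 2.876e-11 * (1.8884e+03 - 1) = 5.43e-08 A

5.43e-08


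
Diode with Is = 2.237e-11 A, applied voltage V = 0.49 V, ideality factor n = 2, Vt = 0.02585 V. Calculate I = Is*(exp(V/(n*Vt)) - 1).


Step 1: V/(n*Vt) = 0.49/(2*0.02585) = 9.4778
Step 2: exp(9.4778) = 1.3066e+04
Step 3: I = 2.237e-11 * (1.3066e+04 - 1) = 2.92e-07 A

2.92e-07


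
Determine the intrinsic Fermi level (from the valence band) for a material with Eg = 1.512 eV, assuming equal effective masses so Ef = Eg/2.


Step 1: For an intrinsic semiconductor, the Fermi level sits at midgap.
Step 2: Ef = Eg / 2 = 1.512 / 2 = 0.756 eV

0.756


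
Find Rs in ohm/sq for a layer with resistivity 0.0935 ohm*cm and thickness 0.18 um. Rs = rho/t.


Step 1: Convert thickness to cm: t = 0.18 um = 1.8000e-05 cm
Step 2: Rs = rho / t = 0.0935 / 1.8000e-05
Step 3: Rs = 5194.4 ohm/sq

5194.4


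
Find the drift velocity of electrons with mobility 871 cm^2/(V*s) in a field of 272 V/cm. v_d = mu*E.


Step 1: v_d = mu * E
Step 2: v_d = 871 * 272 = 236912
Step 3: v_d = 2.37e+05 cm/s

2.37e+05


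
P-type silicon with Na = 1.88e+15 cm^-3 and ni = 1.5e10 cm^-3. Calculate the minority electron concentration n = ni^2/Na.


Step 1: Majority hole concentration p ≈ Na = 1.88e+15 cm^-3
Step 2: n = ni^2 / Na = (1.5e10)^2 / 1.88e+15
Step 3: n = 1.20e+05 cm^-3

1.20e+05


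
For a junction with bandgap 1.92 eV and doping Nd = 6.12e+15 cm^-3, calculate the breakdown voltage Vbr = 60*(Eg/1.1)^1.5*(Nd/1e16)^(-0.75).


Step 1: Eg/1.1 = 1.92/1.1 = 1.745455
Step 2: (Eg/1.1)^1.5 = 1.745455^1.5 = 2.306020
Step 3: (Nd/1e16)^(-0.75) = (0.612)^(-0.75) = 1.445228
Step 4: Vbr = 60 * 2.306020 * 1.445228 = 200.0 V

200.0


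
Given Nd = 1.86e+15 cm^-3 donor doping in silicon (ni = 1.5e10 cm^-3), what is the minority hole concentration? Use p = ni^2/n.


Step 1: Since Nd >> ni, n ≈ Nd = 1.86e+15 cm^-3
Step 2: p = ni^2 / n = (1.5e10)^2 / 1.86e+15
Step 3: p = 2.25e20 / 1.86e+15 = 1.21e+05 cm^-3

1.21e+05


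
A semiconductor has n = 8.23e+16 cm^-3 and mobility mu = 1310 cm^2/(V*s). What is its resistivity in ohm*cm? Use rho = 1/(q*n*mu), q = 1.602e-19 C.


Step 1: sigma = q * n * mu = 1.602e-19 * 8.23e+16 * 1310 = 1.72716e+01 S/cm
Step 2: rho = 1 / sigma = 1 / 1.72716e+01 = 0.0579 ohm*cm

0.0579


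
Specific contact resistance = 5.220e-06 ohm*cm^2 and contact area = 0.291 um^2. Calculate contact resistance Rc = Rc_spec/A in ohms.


Step 1: Convert area to cm^2: 0.291 um^2 = 2.9100e-09 cm^2
Step 2: Rc = Rc_spec / A = 5.220e-06 / 2.9100e-09
Step 3: Rc = 1.79e+03 ohms

1.79e+03


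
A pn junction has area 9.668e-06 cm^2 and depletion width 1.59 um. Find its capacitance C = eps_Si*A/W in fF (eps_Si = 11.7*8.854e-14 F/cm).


Step 1: eps_Si = 11.7 * 8.854e-14 = 1.035918e-12 F/cm
Step 2: W in cm = 1.59 * 1e-4 = 1.59e-04 cm
Step 3: C = 1.035918e-12 * 9.668e-06 / 1.59e-04 = 6.298903e-14 F
Step 4: C = 62.99 fF

62.99


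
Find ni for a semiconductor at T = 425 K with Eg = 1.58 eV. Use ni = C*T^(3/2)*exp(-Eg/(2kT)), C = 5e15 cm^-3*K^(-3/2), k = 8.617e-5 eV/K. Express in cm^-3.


Step 1: Compute kT = 8.617e-5 * 425 = 0.03662225 eV
Step 2: Exponent = -Eg/(2kT) = -1.58/(2*0.03662225) = -21.57159
Step 3: T^(3/2) = 425^1.5 = 8761.60
Step 4: ni = 5e15 * 8761.60 * exp(-21.57159) = 1.88e+10 cm^-3

1.88e+10


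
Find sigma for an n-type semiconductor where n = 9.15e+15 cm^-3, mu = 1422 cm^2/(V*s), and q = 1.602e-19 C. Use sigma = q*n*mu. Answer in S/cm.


Step 1: sigma = q * n * mu
Step 2: sigma = 1.602e-19 * 9.15e+15 * 1422
Step 3: sigma = 2.084e+00 S/cm

2.084e+00


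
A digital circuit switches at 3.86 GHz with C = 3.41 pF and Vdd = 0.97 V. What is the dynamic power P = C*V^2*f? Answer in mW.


Step 1: V^2 = 0.97^2 = 0.9409 V^2
Step 2: P = C*V^2*f = 3.41e-12 F * 0.9409 * 3.86e9 Hz
Step 3: P = 1.238469034e-02 W
Step 4: P = 12.385 mW

12.385


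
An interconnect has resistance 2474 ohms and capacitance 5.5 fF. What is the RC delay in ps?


Step 1: tau = R * C
Step 2: tau = 2474 * 5.5 fF = 2474 * 5.5e-15 F
Step 3: tau = 1.3607e-11 s = 13.607 ps

13.607


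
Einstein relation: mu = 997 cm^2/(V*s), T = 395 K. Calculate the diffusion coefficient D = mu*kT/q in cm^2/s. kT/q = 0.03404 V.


Step 1: D = mu * (kT/q)
Step 2: D = 997 * 0.03404
Step 3: D = 33.94 cm^2/s

33.94


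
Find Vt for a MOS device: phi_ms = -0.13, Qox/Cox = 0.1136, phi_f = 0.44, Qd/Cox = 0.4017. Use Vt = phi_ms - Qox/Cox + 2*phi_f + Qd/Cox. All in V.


Step 1: Vt = phi_ms - Qox/Cox + 2*phi_f + Qd/Cox
Step 2: Vt = -0.13 - 0.1136 + 2*0.44 + 0.4017
Step 3: Vt = -0.13 - 0.1136 + 0.88 + 0.4017
Step 4: Vt = 1.0381 V

1.0381


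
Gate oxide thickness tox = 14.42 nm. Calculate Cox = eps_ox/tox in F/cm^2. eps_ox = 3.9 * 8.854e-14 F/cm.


Step 1: eps_ox = 3.9 * 8.854e-14 = 3.45306e-13 F/cm
Step 2: tox in cm = 14.42 nm * 1e-7 = 1.4420e-06 cm
Step 3: Cox = 3.45306e-13 / 1.4420e-06 = 2.39e-07 F/cm^2

2.39e-07


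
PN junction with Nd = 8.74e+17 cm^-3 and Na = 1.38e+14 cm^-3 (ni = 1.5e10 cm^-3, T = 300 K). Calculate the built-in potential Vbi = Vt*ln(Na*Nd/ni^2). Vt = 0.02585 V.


Step 1: Compute Na*Nd/ni^2 = 1.38e+14 * 8.74e+17 / (1.5e10)^2 = 5.3605e+11
Step 2: ln(5.3605e+11) = 27.0075
Step 3: Vbi = 0.02585 * 27.0075 = 0.698 V

0.698


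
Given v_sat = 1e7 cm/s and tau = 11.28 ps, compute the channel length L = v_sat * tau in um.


Step 1: tau in seconds = 11.28 ps * 1e-12 = 1.1280e-11 s
Step 2: L = v_sat * tau = 1e7 * 1.1280e-11 = 1.1280e-04 cm
Step 3: L in um = 1.1280e-04 * 1e4 = 1.128 um

1.128


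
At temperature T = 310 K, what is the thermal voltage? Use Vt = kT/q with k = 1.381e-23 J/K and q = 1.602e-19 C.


Step 1: kT = 1.381e-23 * 310 = 4.2811e-21 J
Step 2: Vt = kT/q = 4.2811e-21 / 1.602e-19
Step 3: Vt = 0.02672 V

0.02672


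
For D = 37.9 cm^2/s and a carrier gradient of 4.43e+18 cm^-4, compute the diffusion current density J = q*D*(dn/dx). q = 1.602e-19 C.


Step 1: J = q * D * (dn/dx)
Step 2: J = 1.602e-19 * 37.9 * 4.43e+18
Step 3: J = 2.69e+01 A/cm^2

2.69e+01


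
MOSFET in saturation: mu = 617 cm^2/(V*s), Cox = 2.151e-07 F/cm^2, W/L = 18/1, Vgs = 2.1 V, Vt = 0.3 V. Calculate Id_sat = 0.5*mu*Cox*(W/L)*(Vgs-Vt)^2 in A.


Step 1: Overdrive voltage Vov = Vgs - Vt = 2.1 - 0.3 = 1.8 V
Step 2: W/L = 18/1 = 18
Step 3: Id = 0.5 * 617 * 2.151e-07 * 18 * 1.8^2
Step 4: Id = 3.87e-03 A

3.87e-03


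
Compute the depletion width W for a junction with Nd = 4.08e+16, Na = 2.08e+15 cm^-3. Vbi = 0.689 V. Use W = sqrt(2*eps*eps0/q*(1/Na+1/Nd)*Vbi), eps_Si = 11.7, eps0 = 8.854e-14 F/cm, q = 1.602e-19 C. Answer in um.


Step 1: 1/Na + 1/Nd = 1/2.08e+15 + 1/4.08e+16 = 5.05279e-16
Step 2: 2*eps*eps0/q = 2*11.7*8.854e-14/1.602e-19 = 1.293281e+07
Step 3: W^2 = 1.293281e+07 * 5.05279e-16 * 0.689 = 4.50239e-09
Step 4: W = sqrt(4.50239e-09) = 6.710e-05 cm = 0.671 um

0.671


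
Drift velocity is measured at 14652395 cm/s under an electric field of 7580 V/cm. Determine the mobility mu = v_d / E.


Step 1: mu = v_d / E
Step 2: mu = 14652395 / 7580
Step 3: mu = 1933.03 cm^2/(V*s)

1933.03


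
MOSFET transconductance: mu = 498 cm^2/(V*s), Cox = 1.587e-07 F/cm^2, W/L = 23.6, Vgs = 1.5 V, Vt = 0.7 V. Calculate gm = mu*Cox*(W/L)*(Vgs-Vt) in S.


Step 1: Vov = Vgs - Vt = 1.5 - 0.7 = 0.8 V
Step 2: gm = mu * Cox * (W/L) * Vov
Step 3: gm = 498 * 1.587e-07 * 23.6 * 0.8 = 1.49e-03 S

1.49e-03


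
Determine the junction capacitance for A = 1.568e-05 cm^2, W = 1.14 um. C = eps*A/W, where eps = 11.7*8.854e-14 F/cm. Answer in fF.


Step 1: eps_Si = 11.7 * 8.854e-14 = 1.035918e-12 F/cm
Step 2: W in cm = 1.14 * 1e-4 = 1.14e-04 cm
Step 3: C = 1.035918e-12 * 1.568e-05 / 1.14e-04 = 1.424842e-13 F
Step 4: C = 142.48 fF

142.48


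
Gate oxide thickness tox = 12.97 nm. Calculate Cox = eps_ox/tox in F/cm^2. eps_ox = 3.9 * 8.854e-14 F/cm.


Step 1: eps_ox = 3.9 * 8.854e-14 = 3.45306e-13 F/cm
Step 2: tox in cm = 12.97 nm * 1e-7 = 1.2970e-06 cm
Step 3: Cox = 3.45306e-13 / 1.2970e-06 = 2.66e-07 F/cm^2

2.66e-07


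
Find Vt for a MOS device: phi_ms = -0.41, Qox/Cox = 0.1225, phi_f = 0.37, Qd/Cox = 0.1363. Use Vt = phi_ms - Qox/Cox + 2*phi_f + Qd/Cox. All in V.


Step 1: Vt = phi_ms - Qox/Cox + 2*phi_f + Qd/Cox
Step 2: Vt = -0.41 - 0.1225 + 2*0.37 + 0.1363
Step 3: Vt = -0.41 - 0.1225 + 0.74 + 0.1363
Step 4: Vt = 0.3438 V

0.3438


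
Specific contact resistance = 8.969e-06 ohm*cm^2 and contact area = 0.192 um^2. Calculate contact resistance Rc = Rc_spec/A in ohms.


Step 1: Convert area to cm^2: 0.192 um^2 = 1.9200e-09 cm^2
Step 2: Rc = Rc_spec / A = 8.969e-06 / 1.9200e-09
Step 3: Rc = 4.67e+03 ohms

4.67e+03


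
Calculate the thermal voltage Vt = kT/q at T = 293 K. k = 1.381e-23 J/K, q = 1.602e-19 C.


Step 1: kT = 1.381e-23 * 293 = 4.04633e-21 J
Step 2: Vt = kT/q = 4.04633e-21 / 1.602e-19
Step 3: Vt = 0.02526 V

0.02526


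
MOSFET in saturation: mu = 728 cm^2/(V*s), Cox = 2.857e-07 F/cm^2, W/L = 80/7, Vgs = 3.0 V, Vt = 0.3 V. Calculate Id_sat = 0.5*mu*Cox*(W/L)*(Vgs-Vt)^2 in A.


Step 1: Overdrive voltage Vov = Vgs - Vt = 3.0 - 0.3 = 2.7 V
Step 2: W/L = 80/7 = 11.4286
Step 3: Id = 0.5 * 728 * 2.857e-07 * 11.4286 * 2.7^2
Step 4: Id = 8.66e-03 A

8.66e-03


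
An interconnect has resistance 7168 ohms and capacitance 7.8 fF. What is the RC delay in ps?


Step 1: tau = R * C
Step 2: tau = 7168 * 7.8 fF = 7168 * 7.8e-15 F
Step 3: tau = 5.59104e-11 s = 55.9104 ps

55.9104


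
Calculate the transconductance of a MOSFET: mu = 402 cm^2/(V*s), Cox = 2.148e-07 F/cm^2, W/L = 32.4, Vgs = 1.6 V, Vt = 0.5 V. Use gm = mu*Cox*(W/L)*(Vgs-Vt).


Step 1: Vov = Vgs - Vt = 1.6 - 0.5 = 1.1 V
Step 2: gm = mu * Cox * (W/L) * Vov
Step 3: gm = 402 * 2.148e-07 * 32.4 * 1.1 = 3.08e-03 S

3.08e-03


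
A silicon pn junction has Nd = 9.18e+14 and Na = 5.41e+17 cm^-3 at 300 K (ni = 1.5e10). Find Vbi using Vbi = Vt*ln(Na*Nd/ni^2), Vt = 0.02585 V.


Step 1: Compute Na*Nd/ni^2 = 5.41e+17 * 9.18e+14 / (1.5e10)^2 = 2.2073e+12
Step 2: ln(2.2073e+12) = 28.4228
Step 3: Vbi = 0.02585 * 28.4228 = 0.735 V

0.735


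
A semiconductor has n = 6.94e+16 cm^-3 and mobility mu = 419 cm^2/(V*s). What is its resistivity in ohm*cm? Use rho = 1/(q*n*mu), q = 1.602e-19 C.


Step 1: sigma = q * n * mu = 1.602e-19 * 6.94e+16 * 419 = 4.65839e+00 S/cm
Step 2: rho = 1 / sigma = 1 / 4.65839e+00 = 0.2147 ohm*cm

0.2147


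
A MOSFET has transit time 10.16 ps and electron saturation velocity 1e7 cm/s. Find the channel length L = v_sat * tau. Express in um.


Step 1: tau in seconds = 10.16 ps * 1e-12 = 1.0160e-11 s
Step 2: L = v_sat * tau = 1e7 * 1.0160e-11 = 1.0160e-04 cm
Step 3: L in um = 1.0160e-04 * 1e4 = 1.016 um

1.016


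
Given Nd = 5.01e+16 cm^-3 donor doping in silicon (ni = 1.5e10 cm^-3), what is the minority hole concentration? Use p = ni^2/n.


Step 1: Since Nd >> ni, n ≈ Nd = 5.01e+16 cm^-3
Step 2: p = ni^2 / n = (1.5e10)^2 / 5.01e+16
Step 3: p = 2.25e20 / 5.01e+16 = 4.49e+03 cm^-3

4.49e+03


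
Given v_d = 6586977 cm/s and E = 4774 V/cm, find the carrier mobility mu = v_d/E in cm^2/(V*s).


Step 1: mu = v_d / E
Step 2: mu = 6586977 / 4774
Step 3: mu = 1379.76 cm^2/(V*s)

1379.76


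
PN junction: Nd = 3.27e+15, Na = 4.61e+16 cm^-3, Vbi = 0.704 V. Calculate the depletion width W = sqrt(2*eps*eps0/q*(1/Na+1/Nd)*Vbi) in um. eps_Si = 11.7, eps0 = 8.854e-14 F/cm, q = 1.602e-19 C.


Step 1: 1/Na + 1/Nd = 1/4.61e+16 + 1/3.27e+15 = 3.27502e-16
Step 2: 2*eps*eps0/q = 2*11.7*8.854e-14/1.602e-19 = 1.293281e+07
Step 3: W^2 = 1.293281e+07 * 3.27502e-16 * 0.704 = 2.98181e-09
Step 4: W = sqrt(2.98181e-09) = 5.461e-05 cm = 0.5461 um

0.5461


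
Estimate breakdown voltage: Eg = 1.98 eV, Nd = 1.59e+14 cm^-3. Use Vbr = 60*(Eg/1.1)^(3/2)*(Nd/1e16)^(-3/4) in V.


Step 1: Eg/1.1 = 1.98/1.1 = 1.800000
Step 2: (Eg/1.1)^1.5 = 1.800000^1.5 = 2.414953
Step 3: (Nd/1e16)^(-0.75) = (0.0159)^(-0.75) = 22.333262
Step 4: Vbr = 60 * 2.414953 * 22.333262 = 3236.0 V

3236.0


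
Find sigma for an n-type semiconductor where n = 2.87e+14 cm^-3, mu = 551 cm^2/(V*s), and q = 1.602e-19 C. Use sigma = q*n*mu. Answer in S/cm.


Step 1: sigma = q * n * mu
Step 2: sigma = 1.602e-19 * 2.87e+14 * 551
Step 3: sigma = 2.533e-02 S/cm

2.533e-02


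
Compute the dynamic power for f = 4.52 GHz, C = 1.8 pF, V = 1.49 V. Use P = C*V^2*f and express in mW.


Step 1: V^2 = 1.49^2 = 2.2201 V^2
Step 2: P = C*V^2*f = 1.8e-12 F * 2.2201 * 4.52e9 Hz
Step 3: P = 1.80627336e-02 W
Step 4: P = 18.063 mW

18.063


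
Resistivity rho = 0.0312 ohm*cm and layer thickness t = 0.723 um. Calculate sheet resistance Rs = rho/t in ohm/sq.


Step 1: Convert thickness to cm: t = 0.723 um = 7.2300e-05 cm
Step 2: Rs = rho / t = 0.0312 / 7.2300e-05
Step 3: Rs = 431.5 ohm/sq

431.5


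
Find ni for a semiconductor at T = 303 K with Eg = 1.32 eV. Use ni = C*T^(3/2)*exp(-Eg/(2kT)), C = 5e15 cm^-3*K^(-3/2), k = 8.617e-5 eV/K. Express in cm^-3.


Step 1: Compute kT = 8.617e-5 * 303 = 0.02610951 eV
Step 2: Exponent = -Eg/(2kT) = -1.32/(2*0.02610951) = -25.27815
Step 3: T^(3/2) = 303^1.5 = 5274.29
Step 4: ni = 5e15 * 5274.29 * exp(-25.27815) = 2.77e+08 cm^-3

2.77e+08


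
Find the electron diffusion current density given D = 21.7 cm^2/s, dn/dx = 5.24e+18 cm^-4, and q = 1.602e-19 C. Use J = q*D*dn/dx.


Step 1: J = q * D * (dn/dx)
Step 2: J = 1.602e-19 * 21.7 * 5.24e+18
Step 3: J = 1.82e+01 A/cm^2

1.82e+01


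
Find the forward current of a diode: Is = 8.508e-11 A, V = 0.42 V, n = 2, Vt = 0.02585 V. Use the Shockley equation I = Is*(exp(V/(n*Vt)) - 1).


Step 1: V/(n*Vt) = 0.42/(2*0.02585) = 8.1238
Step 2: exp(8.1238) = 3.3738e+03
Step 3: I = 8.508e-11 * (3.3738e+03 - 1) = 2.87e-07 A

2.87e-07


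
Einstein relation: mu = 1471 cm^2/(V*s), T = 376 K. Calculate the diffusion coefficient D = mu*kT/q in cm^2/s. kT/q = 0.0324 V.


Step 1: D = mu * (kT/q)
Step 2: D = 1471 * 0.0324
Step 3: D = 47.66 cm^2/s

47.66


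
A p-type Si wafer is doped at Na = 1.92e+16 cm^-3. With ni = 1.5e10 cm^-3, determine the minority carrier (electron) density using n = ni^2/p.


Step 1: Majority hole concentration p ≈ Na = 1.92e+16 cm^-3
Step 2: n = ni^2 / Na = (1.5e10)^2 / 1.92e+16
Step 3: n = 1.17e+04 cm^-3

1.17e+04


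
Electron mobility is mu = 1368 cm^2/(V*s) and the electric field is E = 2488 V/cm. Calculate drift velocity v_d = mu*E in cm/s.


Step 1: v_d = mu * E
Step 2: v_d = 1368 * 2488 = 3403584
Step 3: v_d = 3.40e+06 cm/s

3.40e+06


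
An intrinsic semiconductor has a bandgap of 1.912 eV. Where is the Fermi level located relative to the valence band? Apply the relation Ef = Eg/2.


Step 1: For an intrinsic semiconductor, the Fermi level sits at midgap.
Step 2: Ef = Eg / 2 = 1.912 / 2 = 0.956 eV

0.956


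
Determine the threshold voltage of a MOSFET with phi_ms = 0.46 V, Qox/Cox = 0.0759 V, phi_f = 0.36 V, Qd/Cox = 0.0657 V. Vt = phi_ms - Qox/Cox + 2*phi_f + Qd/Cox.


Step 1: Vt = phi_ms - Qox/Cox + 2*phi_f + Qd/Cox
Step 2: Vt = 0.46 - 0.0759 + 2*0.36 + 0.0657
Step 3: Vt = 0.46 - 0.0759 + 0.72 + 0.0657
Step 4: Vt = 1.1698 V

1.1698


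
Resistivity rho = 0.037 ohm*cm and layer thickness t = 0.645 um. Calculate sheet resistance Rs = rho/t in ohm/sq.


Step 1: Convert thickness to cm: t = 0.645 um = 6.4500e-05 cm
Step 2: Rs = rho / t = 0.037 / 6.4500e-05
Step 3: Rs = 573.6 ohm/sq

573.6


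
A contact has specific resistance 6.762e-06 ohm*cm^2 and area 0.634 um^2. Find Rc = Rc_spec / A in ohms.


Step 1: Convert area to cm^2: 0.634 um^2 = 6.3400e-09 cm^2
Step 2: Rc = Rc_spec / A = 6.762e-06 / 6.3400e-09
Step 3: Rc = 1.07e+03 ohms

1.07e+03


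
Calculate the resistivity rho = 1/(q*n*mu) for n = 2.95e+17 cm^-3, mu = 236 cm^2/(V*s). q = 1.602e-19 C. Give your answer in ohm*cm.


Step 1: sigma = q * n * mu = 1.602e-19 * 2.95e+17 * 236 = 1.11531e+01 S/cm
Step 2: rho = 1 / sigma = 1 / 1.11531e+01 = 0.08966 ohm*cm

0.08966


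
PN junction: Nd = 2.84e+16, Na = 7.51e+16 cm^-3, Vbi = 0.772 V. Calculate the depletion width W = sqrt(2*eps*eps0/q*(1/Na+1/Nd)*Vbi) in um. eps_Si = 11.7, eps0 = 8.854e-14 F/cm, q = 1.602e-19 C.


Step 1: 1/Na + 1/Nd = 1/7.51e+16 + 1/2.84e+16 = 4.85268e-17
Step 2: 2*eps*eps0/q = 2*11.7*8.854e-14/1.602e-19 = 1.293281e+07
Step 3: W^2 = 1.293281e+07 * 4.85268e-17 * 0.772 = 4.84498e-10
Step 4: W = sqrt(4.84498e-10) = 2.201e-05 cm = 0.2201 um

0.2201


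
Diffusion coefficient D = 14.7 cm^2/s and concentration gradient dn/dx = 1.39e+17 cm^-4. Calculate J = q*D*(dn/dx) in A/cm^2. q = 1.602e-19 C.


Step 1: J = q * D * (dn/dx)
Step 2: J = 1.602e-19 * 14.7 * 1.39e+17
Step 3: J = 3.27e-01 A/cm^2

3.27e-01


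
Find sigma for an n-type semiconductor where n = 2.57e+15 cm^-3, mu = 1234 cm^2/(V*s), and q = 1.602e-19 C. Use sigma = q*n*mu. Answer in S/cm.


Step 1: sigma = q * n * mu
Step 2: sigma = 1.602e-19 * 2.57e+15 * 1234
Step 3: sigma = 5.081e-01 S/cm

5.081e-01


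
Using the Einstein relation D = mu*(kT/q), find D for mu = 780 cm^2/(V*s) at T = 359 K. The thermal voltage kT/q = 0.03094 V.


Step 1: D = mu * (kT/q)
Step 2: D = 780 * 0.03094
Step 3: D = 24.13 cm^2/s

24.13


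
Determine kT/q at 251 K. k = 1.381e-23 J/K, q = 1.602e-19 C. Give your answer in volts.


Step 1: kT = 1.381e-23 * 251 = 3.46631e-21 J
Step 2: Vt = kT/q = 3.46631e-21 / 1.602e-19
Step 3: Vt = 0.02164 V

0.02164


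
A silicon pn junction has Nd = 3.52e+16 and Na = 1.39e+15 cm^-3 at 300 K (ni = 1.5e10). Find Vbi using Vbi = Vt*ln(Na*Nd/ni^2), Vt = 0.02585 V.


Step 1: Compute Na*Nd/ni^2 = 1.39e+15 * 3.52e+16 / (1.5e10)^2 = 2.1746e+11
Step 2: ln(2.1746e+11) = 26.1053
Step 3: Vbi = 0.02585 * 26.1053 = 0.675 V

0.675


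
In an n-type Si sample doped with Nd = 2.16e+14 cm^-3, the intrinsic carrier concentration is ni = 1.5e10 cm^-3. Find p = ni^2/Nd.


Step 1: Since Nd >> ni, n ≈ Nd = 2.16e+14 cm^-3
Step 2: p = ni^2 / n = (1.5e10)^2 / 2.16e+14
Step 3: p = 2.25e20 / 2.16e+14 = 1.04e+06 cm^-3

1.04e+06


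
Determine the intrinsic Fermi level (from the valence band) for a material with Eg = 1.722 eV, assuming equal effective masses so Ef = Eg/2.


Step 1: For an intrinsic semiconductor, the Fermi level sits at midgap.
Step 2: Ef = Eg / 2 = 1.722 / 2 = 0.861 eV

0.861


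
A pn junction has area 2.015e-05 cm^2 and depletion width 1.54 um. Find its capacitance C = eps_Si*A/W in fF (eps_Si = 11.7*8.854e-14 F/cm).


Step 1: eps_Si = 11.7 * 8.854e-14 = 1.035918e-12 F/cm
Step 2: W in cm = 1.54 * 1e-4 = 1.54e-04 cm
Step 3: C = 1.035918e-12 * 2.015e-05 / 1.54e-04 = 1.355438e-13 F
Step 4: C = 135.54 fF

135.54


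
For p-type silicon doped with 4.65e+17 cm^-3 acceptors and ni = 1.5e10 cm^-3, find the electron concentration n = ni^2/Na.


Step 1: Majority hole concentration p ≈ Na = 4.65e+17 cm^-3
Step 2: n = ni^2 / Na = (1.5e10)^2 / 4.65e+17
Step 3: n = 4.84e+02 cm^-3

4.84e+02


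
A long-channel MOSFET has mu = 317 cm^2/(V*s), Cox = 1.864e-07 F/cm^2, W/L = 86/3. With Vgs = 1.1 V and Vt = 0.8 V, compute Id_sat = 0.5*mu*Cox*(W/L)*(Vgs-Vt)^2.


Step 1: Overdrive voltage Vov = Vgs - Vt = 1.1 - 0.8 = 0.3 V
Step 2: W/L = 86/3 = 28.6667
Step 3: Id = 0.5 * 317 * 1.864e-07 * 28.6667 * 0.3^2
Step 4: Id = 7.62e-05 A

7.62e-05


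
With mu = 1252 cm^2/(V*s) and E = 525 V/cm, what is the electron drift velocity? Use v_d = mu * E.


Step 1: v_d = mu * E
Step 2: v_d = 1252 * 525 = 657300
Step 3: v_d = 6.57e+05 cm/s

6.57e+05


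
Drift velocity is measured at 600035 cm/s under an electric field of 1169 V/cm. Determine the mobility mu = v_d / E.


Step 1: mu = v_d / E
Step 2: mu = 600035 / 1169
Step 3: mu = 513.29 cm^2/(V*s)

513.29


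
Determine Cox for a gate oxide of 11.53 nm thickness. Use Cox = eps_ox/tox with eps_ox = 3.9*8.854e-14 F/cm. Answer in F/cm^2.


Step 1: eps_ox = 3.9 * 8.854e-14 = 3.45306e-13 F/cm
Step 2: tox in cm = 11.53 nm * 1e-7 = 1.1530e-06 cm
Step 3: Cox = 3.45306e-13 / 1.1530e-06 = 2.99e-07 F/cm^2

2.99e-07


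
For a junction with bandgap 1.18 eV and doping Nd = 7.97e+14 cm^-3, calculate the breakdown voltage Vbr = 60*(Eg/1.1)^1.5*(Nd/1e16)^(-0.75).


Step 1: Eg/1.1 = 1.18/1.1 = 1.072727
Step 2: (Eg/1.1)^1.5 = 1.072727^1.5 = 1.111051
Step 3: (Nd/1e16)^(-0.75) = (0.0797)^(-0.75) = 6.666629
Step 4: Vbr = 60 * 1.111051 * 6.666629 = 444.4 V

444.4


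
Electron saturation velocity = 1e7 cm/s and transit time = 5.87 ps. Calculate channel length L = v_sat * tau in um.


Step 1: tau in seconds = 5.87 ps * 1e-12 = 5.8700e-12 s
Step 2: L = v_sat * tau = 1e7 * 5.8700e-12 = 5.8700e-05 cm
Step 3: L in um = 5.8700e-05 * 1e4 = 0.587 um

0.587


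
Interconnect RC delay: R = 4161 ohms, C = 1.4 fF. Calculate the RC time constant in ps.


Step 1: tau = R * C
Step 2: tau = 4161 * 1.4 fF = 4161 * 1.4e-15 F
Step 3: tau = 5.8254e-12 s = 5.8254 ps

5.8254


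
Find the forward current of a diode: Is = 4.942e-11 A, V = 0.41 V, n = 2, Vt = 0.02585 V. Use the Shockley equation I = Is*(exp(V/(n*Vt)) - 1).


Step 1: V/(n*Vt) = 0.41/(2*0.02585) = 7.9304
Step 2: exp(7.9304) = 2.7805e+03
Step 3: I = 4.942e-11 * (2.7805e+03 - 1) = 1.37e-07 A

1.37e-07


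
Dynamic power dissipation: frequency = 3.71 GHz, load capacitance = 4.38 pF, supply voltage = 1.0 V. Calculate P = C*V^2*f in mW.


Step 1: V^2 = 1.0^2 = 1.0 V^2
Step 2: P = C*V^2*f = 4.38e-12 F * 1.0 * 3.71e9 Hz
Step 3: P = 1.62498e-02 W
Step 4: P = 16.25 mW

16.25
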